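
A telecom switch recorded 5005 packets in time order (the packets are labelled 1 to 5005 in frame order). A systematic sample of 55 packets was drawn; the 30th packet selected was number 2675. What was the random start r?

36

k = 5005/55 = 91
r = 2675 − (30−1)×91 = 2675 − 2639 = 36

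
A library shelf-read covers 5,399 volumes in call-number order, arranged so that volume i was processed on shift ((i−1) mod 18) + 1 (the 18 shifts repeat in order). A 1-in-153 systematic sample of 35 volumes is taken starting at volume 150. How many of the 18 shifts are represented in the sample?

2

Consecutive selections differ by k = 153, so their shift numbers differ by 153 mod 18 = 9.
gcd(153, 18) = 9, so the sample visits 18/9 = 2 distinct residues mod 18.
Start 150 is shift 6; the shifts hit are 6, 15.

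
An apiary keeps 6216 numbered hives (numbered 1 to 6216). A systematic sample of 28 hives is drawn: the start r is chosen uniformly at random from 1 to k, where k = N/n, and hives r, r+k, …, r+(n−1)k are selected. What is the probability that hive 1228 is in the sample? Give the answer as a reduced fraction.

k = 6216/28 = 222.
Hive 1228 is selected iff r ≡ 1228 (mod 222); exactly one such r in {1,…,222}.
Inclusion probability = 1/222.

1/222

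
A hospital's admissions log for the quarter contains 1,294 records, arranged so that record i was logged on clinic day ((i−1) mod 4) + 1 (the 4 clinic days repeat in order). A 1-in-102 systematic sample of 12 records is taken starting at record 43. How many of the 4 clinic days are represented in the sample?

Consecutive selections differ by k = 102, so their clinic day numbers differ by 102 mod 4 = 2.
gcd(102, 4) = 2, so the sample visits 4/2 = 2 distinct residues mod 4.
Start 43 is clinic day 3; the clinic days hit are 1, 3.

2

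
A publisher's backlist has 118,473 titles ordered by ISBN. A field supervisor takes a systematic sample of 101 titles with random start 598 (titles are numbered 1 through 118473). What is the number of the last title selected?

117898

k = 118473/101 = 1173
101st selection = r + (101−1)·k = 598 + 100×1173 = 598 + 117300 = 117898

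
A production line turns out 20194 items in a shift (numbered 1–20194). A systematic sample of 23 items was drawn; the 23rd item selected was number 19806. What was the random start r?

490

k = 20194/23 = 878
r = 19806 − (23−1)×878 = 19806 − 19316 = 490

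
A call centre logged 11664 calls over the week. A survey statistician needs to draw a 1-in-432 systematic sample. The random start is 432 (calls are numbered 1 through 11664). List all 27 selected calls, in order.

432, 864, 1296, 1728, 2160, 2592, 3024, 3456, 3888, 4320, 4752, 5184, 5616, 6048, 6480, 6912, 7344, 7776, 8208, 8640, 9072, 9504, 9936, 10368, 10800, 11232, 11664

call 1: 432
call 2: 432 + 432 = 864
call 3: 864 + 432 = 1296
call 4: 1296 + 432 = 1728
call 5: 1728 + 432 = 2160
call 6: 2160 + 432 = 2592
call 7: 2592 + 432 = 3024
call 8: 3024 + 432 = 3456
call 9: 3456 + 432 = 3888
call 10: 3888 + 432 = 4320
call 11: 4320 + 432 = 4752
call 12: 4752 + 432 = 5184
call 13: 5184 + 432 = 5616
call 14: 5616 + 432 = 6048
call 15: 6048 + 432 = 6480
call 16: 6480 + 432 = 6912
call 17: 6912 + 432 = 7344
call 18: 7344 + 432 = 7776
call 19: 7776 + 432 = 8208
call 20: 8208 + 432 = 8640
call 21: 8640 + 432 = 9072
call 22: 9072 + 432 = 9504
call 23: 9504 + 432 = 9936
call 24: 9936 + 432 = 10368
call 25: 10368 + 432 = 10800
call 26: 10800 + 432 = 11232
call 27: 11232 + 432 = 11664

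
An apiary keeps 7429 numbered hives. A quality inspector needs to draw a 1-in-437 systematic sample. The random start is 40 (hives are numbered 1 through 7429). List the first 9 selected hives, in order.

hive 1: 40
hive 2: 40 + 437 = 477
hive 3: 477 + 437 = 914
hive 4: 914 + 437 = 1351
hive 5: 1351 + 437 = 1788
hive 6: 1788 + 437 = 2225
hive 7: 2225 + 437 = 2662
hive 8: 2662 + 437 = 3099
hive 9: 3099 + 437 = 3536

40, 477, 914, 1351, 1788, 2225, 2662, 3099, 3536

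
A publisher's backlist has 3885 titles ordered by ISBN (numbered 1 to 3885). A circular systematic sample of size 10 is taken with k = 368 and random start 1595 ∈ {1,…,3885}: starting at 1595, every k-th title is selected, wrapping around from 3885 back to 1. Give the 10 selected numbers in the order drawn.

1595, 1963, 2331, 2699, 3067, 3435, 3803, 286, 654, 1022

Selection 1: 1595
Selection 2: 1595 + 368 = 1963
Selection 3: 1963 + 368 = 2331
Selection 4: 2331 + 368 = 2699
Selection 5: 2699 + 368 = 3067
Selection 6: 3067 + 368 = 3435
Selection 7: 3435 + 368 = 3803
Selection 8: 3803 + 368 = 4171 → 4171 − 3885 = 286
Selection 9: 286 + 368 = 654
Selection 10: 654 + 368 = 1022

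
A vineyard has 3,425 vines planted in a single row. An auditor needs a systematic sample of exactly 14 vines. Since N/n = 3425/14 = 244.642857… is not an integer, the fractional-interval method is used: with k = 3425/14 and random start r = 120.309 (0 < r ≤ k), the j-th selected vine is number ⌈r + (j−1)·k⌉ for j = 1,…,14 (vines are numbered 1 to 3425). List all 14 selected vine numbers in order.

j=1: r + 0k = 120.309 → ⌈·⌉ = 121
j=2: r + 1k = 364.951857… → ⌈·⌉ = 365
j=3: r + 2k = 609.594714… → ⌈·⌉ = 610
j=4: r + 3k = 854.237571… → ⌈·⌉ = 855
j=5: r + 4k = 1098.880428… → ⌈·⌉ = 1099
j=6: r + 5k = 1343.523285… → ⌈·⌉ = 1344
j=7: r + 6k = 1588.166142… → ⌈·⌉ = 1589
j=8: r + 7k = 1832.809 → ⌈·⌉ = 1833
j=9: r + 8k = 2077.451857… → ⌈·⌉ = 2078
j=10: r + 9k = 2322.094714… → ⌈·⌉ = 2323
j=11: r + 10k = 2566.737571… → ⌈·⌉ = 2567
j=12: r + 11k = 2811.380428… → ⌈·⌉ = 2812
j=13: r + 12k = 3056.023285… → ⌈·⌉ = 3057
j=14: r + 13k = 3300.666142… → ⌈·⌉ = 3301

121, 365, 610, 855, 1099, 1344, 1589, 1833, 2078, 2323, 2567, 2812, 3057, 3301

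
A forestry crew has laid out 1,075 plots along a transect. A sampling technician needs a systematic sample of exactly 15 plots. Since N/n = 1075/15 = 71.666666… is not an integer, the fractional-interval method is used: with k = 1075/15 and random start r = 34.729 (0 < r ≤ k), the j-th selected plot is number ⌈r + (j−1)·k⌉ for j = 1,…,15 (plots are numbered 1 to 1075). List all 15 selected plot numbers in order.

j=1: r + 0k = 34.729 → ⌈·⌉ = 35
j=2: r + 1k = 106.395666… → ⌈·⌉ = 107
j=3: r + 2k = 178.062333… → ⌈·⌉ = 179
j=4: r + 3k = 249.729 → ⌈·⌉ = 250
j=5: r + 4k = 321.395666… → ⌈·⌉ = 322
j=6: r + 5k = 393.062333… → ⌈·⌉ = 394
j=7: r + 6k = 464.729 → ⌈·⌉ = 465
j=8: r + 7k = 536.395666… → ⌈·⌉ = 537
j=9: r + 8k = 608.062333… → ⌈·⌉ = 609
j=10: r + 9k = 679.729 → ⌈·⌉ = 680
j=11: r + 10k = 751.395666… → ⌈·⌉ = 752
j=12: r + 11k = 823.062333… → ⌈·⌉ = 824
j=13: r + 12k = 894.729 → ⌈·⌉ = 895
j=14: r + 13k = 966.395666… → ⌈·⌉ = 967
j=15: r + 14k = 1038.062333… → ⌈·⌉ = 1039

35, 107, 179, 250, 322, 394, 465, 537, 609, 680, 752, 824, 895, 967, 1039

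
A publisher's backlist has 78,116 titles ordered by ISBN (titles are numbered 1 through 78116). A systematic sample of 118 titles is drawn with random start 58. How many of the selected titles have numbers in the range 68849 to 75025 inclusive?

k = 78116/118 = 662
First selection ≥ 68849: 58 + ⌈(68849−58)/662⌉·662 = 58 + 104×662 = 68906
Last selection ≤ 75025: 58 + ⌊(75025−58)/662⌋·662 = 58 + 113×662 = 74864
Count = 113 − 104 + 1 = 10

10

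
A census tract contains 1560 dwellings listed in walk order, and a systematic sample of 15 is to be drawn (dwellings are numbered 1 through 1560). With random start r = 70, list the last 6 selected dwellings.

1006, 1110, 1214, 1318, 1422, 1526

k = N/n = 1560/15 = 104
10th selection = 70 + 9×104 = 1006
11th: 1006 + 104 = 1110
12th: 1110 + 104 = 1214
13th: 1214 + 104 = 1318
14th: 1318 + 104 = 1422
15th: 1422 + 104 = 1526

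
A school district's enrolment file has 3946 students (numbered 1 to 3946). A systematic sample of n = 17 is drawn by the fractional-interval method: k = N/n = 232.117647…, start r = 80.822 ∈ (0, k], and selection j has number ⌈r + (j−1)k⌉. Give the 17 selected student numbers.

81, 313, 546, 778, 1010, 1242, 1474, 1706, 1938, 2170, 2402, 2635, 2867, 3099, 3331, 3563, 3795

j=1: r + 0k = 80.822 → ⌈·⌉ = 81
j=2: r + 1k = 312.939647… → ⌈·⌉ = 313
j=3: r + 2k = 545.057294… → ⌈·⌉ = 546
j=4: r + 3k = 777.174941… → ⌈·⌉ = 778
j=5: r + 4k = 1009.292588… → ⌈·⌉ = 1010
j=6: r + 5k = 1241.410235… → ⌈·⌉ = 1242
j=7: r + 6k = 1473.527882… → ⌈·⌉ = 1474
j=8: r + 7k = 1705.645529… → ⌈·⌉ = 1706
j=9: r + 8k = 1937.763176… → ⌈·⌉ = 1938
j=10: r + 9k = 2169.880823… → ⌈·⌉ = 2170
j=11: r + 10k = 2401.998470… → ⌈·⌉ = 2402
j=12: r + 11k = 2634.116117… → ⌈·⌉ = 2635
j=13: r + 12k = 2866.233764… → ⌈·⌉ = 2867
j=14: r + 13k = 3098.351411… → ⌈·⌉ = 3099
j=15: r + 14k = 3330.469058… → ⌈·⌉ = 3331
j=16: r + 15k = 3562.586705… → ⌈·⌉ = 3563
j=17: r + 16k = 3794.704352… → ⌈·⌉ = 3795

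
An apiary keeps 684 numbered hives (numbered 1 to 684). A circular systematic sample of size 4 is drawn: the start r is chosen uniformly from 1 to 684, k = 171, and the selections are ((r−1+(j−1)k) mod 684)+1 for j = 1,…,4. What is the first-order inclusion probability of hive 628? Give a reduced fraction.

1/171

For each position j, as r ranges over 1…684 the j-th selection hits every hive exactly once, so hive 628 is selected for exactly 4 of the 684 starts.
Inclusion probability = 4/684 = 1/171.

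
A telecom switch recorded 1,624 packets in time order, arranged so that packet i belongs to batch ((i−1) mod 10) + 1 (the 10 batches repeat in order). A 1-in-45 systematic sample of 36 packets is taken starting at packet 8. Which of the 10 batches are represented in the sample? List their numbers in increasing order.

3, 8

Consecutive selections differ by k = 45, so their batch numbers differ by 45 mod 10 = 5.
gcd(45, 10) = 5, so the sample visits 10/5 = 2 distinct residues mod 10.
Start 8 is batch 8; the batches hit are 3, 8.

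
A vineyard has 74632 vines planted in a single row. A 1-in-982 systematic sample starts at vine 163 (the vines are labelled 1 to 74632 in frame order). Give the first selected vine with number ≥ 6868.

k = 982
Steps past start: ⌈(6868 − 163)/982⌉ = ⌈6705/982⌉ = 7
Selected vine: 163 + 7×982 = 7037

7037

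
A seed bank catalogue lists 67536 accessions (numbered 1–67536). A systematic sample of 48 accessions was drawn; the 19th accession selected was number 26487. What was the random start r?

k = 67536/48 = 1407
r = 26487 − (19−1)×1407 = 26487 − 25326 = 1161

1161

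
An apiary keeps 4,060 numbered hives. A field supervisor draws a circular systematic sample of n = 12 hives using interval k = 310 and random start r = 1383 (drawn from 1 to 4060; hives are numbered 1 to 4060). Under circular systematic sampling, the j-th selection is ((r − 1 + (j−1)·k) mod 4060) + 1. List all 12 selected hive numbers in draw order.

Selection 1: 1383
Selection 2: 1383 + 310 = 1693
Selection 3: 1693 + 310 = 2003
Selection 4: 2003 + 310 = 2313
Selection 5: 2313 + 310 = 2623
Selection 6: 2623 + 310 = 2933
Selection 7: 2933 + 310 = 3243
Selection 8: 3243 + 310 = 3553
Selection 9: 3553 + 310 = 3863
Selection 10: 3863 + 310 = 4173 → 4173 − 4060 = 113
Selection 11: 113 + 310 = 423
Selection 12: 423 + 310 = 733

1383, 1693, 2003, 2313, 2623, 2933, 3243, 3553, 3863, 113, 423, 733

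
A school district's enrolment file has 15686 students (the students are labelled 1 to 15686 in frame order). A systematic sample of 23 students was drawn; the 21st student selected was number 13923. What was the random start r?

k = 15686/23 = 682
r = 13923 − (21−1)×682 = 13923 − 13640 = 283

283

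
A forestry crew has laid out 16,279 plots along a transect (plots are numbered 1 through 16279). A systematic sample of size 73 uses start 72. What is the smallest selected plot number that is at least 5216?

5424

k = 16279/73 = 223
Steps past start: ⌈(5216 − 72)/223⌉ = ⌈5144/223⌉ = 24
Selected plot: 72 + 24×223 = 5424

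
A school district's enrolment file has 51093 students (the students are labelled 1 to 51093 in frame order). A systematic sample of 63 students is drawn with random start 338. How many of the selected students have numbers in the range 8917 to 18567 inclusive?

12

k = 51093/63 = 811
First selection ≥ 8917: 338 + ⌈(8917−338)/811⌉·811 = 338 + 11×811 = 9259
Last selection ≤ 18567: 338 + ⌊(18567−338)/811⌋·811 = 338 + 22×811 = 18180
Count = 22 − 11 + 1 = 12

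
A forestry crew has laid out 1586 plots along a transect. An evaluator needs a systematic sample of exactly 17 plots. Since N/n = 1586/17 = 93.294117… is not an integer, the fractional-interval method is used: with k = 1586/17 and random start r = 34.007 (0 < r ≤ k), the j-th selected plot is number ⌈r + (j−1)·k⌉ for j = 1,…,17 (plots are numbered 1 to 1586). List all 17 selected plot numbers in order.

j=1: r + 0k = 34.007 → ⌈·⌉ = 35
j=2: r + 1k = 127.301117… → ⌈·⌉ = 128
j=3: r + 2k = 220.595235… → ⌈·⌉ = 221
j=4: r + 3k = 313.889352… → ⌈·⌉ = 314
j=5: r + 4k = 407.183470… → ⌈·⌉ = 408
j=6: r + 5k = 500.477588… → ⌈·⌉ = 501
j=7: r + 6k = 593.771705… → ⌈·⌉ = 594
j=8: r + 7k = 687.065823… → ⌈·⌉ = 688
j=9: r + 8k = 780.359941… → ⌈·⌉ = 781
j=10: r + 9k = 873.654058… → ⌈·⌉ = 874
j=11: r + 10k = 966.948176… → ⌈·⌉ = 967
j=12: r + 11k = 1060.242294… → ⌈·⌉ = 1061
j=13: r + 12k = 1153.536411… → ⌈·⌉ = 1154
j=14: r + 13k = 1246.830529… → ⌈·⌉ = 1247
j=15: r + 14k = 1340.124647… → ⌈·⌉ = 1341
j=16: r + 15k = 1433.418764… → ⌈·⌉ = 1434
j=17: r + 16k = 1526.712882… → ⌈·⌉ = 1527

35, 128, 221, 314, 408, 501, 594, 688, 781, 874, 967, 1061, 1154, 1247, 1341, 1434, 1527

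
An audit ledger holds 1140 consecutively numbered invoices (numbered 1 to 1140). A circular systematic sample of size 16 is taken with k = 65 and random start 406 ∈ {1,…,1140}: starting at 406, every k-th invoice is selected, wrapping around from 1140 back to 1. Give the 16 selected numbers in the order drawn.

Selection 1: 406
Selection 2: 406 + 65 = 471
Selection 3: 471 + 65 = 536
Selection 4: 536 + 65 = 601
Selection 5: 601 + 65 = 666
Selection 6: 666 + 65 = 731
Selection 7: 731 + 65 = 796
Selection 8: 796 + 65 = 861
Selection 9: 861 + 65 = 926
Selection 10: 926 + 65 = 991
Selection 11: 991 + 65 = 1056
Selection 12: 1056 + 65 = 1121
Selection 13: 1121 + 65 = 1186 → 1186 − 1140 = 46
Selection 14: 46 + 65 = 111
Selection 15: 111 + 65 = 176
Selection 16: 176 + 65 = 241

406, 471, 536, 601, 666, 731, 796, 861, 926, 991, 1056, 1121, 46, 111, 176, 241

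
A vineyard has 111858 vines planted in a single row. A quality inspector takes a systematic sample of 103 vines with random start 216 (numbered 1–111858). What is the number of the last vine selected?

110988

k = 111858/103 = 1086
103rd selection = r + (103−1)·k = 216 + 102×1086 = 216 + 110772 = 110988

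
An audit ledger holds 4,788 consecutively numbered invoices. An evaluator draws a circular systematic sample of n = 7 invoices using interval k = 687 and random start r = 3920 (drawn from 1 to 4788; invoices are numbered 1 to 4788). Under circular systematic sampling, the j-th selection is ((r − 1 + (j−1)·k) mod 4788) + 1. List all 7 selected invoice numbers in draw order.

3920, 4607, 506, 1193, 1880, 2567, 3254

Selection 1: 3920
Selection 2: 3920 + 687 = 4607
Selection 3: 4607 + 687 = 5294 → 5294 − 4788 = 506
Selection 4: 506 + 687 = 1193
Selection 5: 1193 + 687 = 1880
Selection 6: 1880 + 687 = 2567
Selection 7: 2567 + 687 = 3254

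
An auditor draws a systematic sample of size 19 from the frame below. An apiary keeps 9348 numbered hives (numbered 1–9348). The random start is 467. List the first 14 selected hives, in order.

k = N/n = 9348/19 = 492
hive 1: 467
hive 2: 467 + 492 = 959
hive 3: 959 + 492 = 1451
hive 4: 1451 + 492 = 1943
hive 5: 1943 + 492 = 2435
hive 6: 2435 + 492 = 2927
hive 7: 2927 + 492 = 3419
hive 8: 3419 + 492 = 3911
hive 9: 3911 + 492 = 4403
hive 10: 4403 + 492 = 4895
hive 11: 4895 + 492 = 5387
hive 12: 5387 + 492 = 5879
hive 13: 5879 + 492 = 6371
hive 14: 6371 + 492 = 6863

467, 959, 1451, 1943, 2435, 2927, 3419, 3911, 4403, 4895, 5387, 5879, 6371, 6863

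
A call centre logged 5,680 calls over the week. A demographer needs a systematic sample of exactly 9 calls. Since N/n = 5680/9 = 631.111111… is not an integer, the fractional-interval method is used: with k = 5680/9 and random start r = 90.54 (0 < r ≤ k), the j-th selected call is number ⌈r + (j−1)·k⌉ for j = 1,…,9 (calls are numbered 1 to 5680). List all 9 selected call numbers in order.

91, 722, 1353, 1984, 2615, 3247, 3878, 4509, 5140

j=1: r + 0k = 90.54 → ⌈·⌉ = 91
j=2: r + 1k = 721.651111… → ⌈·⌉ = 722
j=3: r + 2k = 1352.762222… → ⌈·⌉ = 1353
j=4: r + 3k = 1983.873333… → ⌈·⌉ = 1984
j=5: r + 4k = 2614.984444… → ⌈·⌉ = 2615
j=6: r + 5k = 3246.095555… → ⌈·⌉ = 3247
j=7: r + 6k = 3877.206666… → ⌈·⌉ = 3878
j=8: r + 7k = 4508.317777… → ⌈·⌉ = 4509
j=9: r + 8k = 5139.428888… → ⌈·⌉ = 5140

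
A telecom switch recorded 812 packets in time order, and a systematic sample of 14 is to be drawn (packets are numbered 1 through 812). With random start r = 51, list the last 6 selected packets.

515, 573, 631, 689, 747, 805

k = N/n = 812/14 = 58
9th selection = 51 + 8×58 = 515
10th: 515 + 58 = 573
11th: 573 + 58 = 631
12th: 631 + 58 = 689
13th: 689 + 58 = 747
14th: 747 + 58 = 805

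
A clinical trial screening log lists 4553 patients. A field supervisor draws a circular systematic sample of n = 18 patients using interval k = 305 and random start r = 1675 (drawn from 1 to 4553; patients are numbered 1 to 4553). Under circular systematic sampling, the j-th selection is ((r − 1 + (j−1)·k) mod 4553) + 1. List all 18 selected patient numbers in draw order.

Selection 1: 1675
Selection 2: 1675 + 305 = 1980
Selection 3: 1980 + 305 = 2285
Selection 4: 2285 + 305 = 2590
Selection 5: 2590 + 305 = 2895
Selection 6: 2895 + 305 = 3200
Selection 7: 3200 + 305 = 3505
Selection 8: 3505 + 305 = 3810
Selection 9: 3810 + 305 = 4115
Selection 10: 4115 + 305 = 4420
Selection 11: 4420 + 305 = 4725 → 4725 − 4553 = 172
Selection 12: 172 + 305 = 477
Selection 13: 477 + 305 = 782
Selection 14: 782 + 305 = 1087
Selection 15: 1087 + 305 = 1392
Selection 16: 1392 + 305 = 1697
Selection 17: 1697 + 305 = 2002
Selection 18: 2002 + 305 = 2307

1675, 1980, 2285, 2590, 2895, 3200, 3505, 3810, 4115, 4420, 172, 477, 782, 1087, 1392, 1697, 2002, 2307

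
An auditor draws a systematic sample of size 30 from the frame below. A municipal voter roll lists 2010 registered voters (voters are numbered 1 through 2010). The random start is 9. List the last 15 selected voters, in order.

1014, 1081, 1148, 1215, 1282, 1349, 1416, 1483, 1550, 1617, 1684, 1751, 1818, 1885, 1952

k = N/n = 2010/30 = 67
16th selection = 9 + 15×67 = 1014
17th: 1014 + 67 = 1081
18th: 1081 + 67 = 1148
19th: 1148 + 67 = 1215
20th: 1215 + 67 = 1282
21st: 1282 + 67 = 1349
22nd: 1349 + 67 = 1416
23rd: 1416 + 67 = 1483
24th: 1483 + 67 = 1550
25th: 1550 + 67 = 1617
26th: 1617 + 67 = 1684
27th: 1684 + 67 = 1751
28th: 1751 + 67 = 1818
29th: 1818 + 67 = 1885
30th: 1885 + 67 = 1952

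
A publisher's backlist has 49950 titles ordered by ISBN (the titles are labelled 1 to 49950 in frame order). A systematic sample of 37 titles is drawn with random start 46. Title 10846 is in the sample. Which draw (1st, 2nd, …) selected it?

9

k = 49950/37 = 1350
position = (10846 − 46)/1350 + 1 = 10800/1350 + 1 = 8 + 1 = 9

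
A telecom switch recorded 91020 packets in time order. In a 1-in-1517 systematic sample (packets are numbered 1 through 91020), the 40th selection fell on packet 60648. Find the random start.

k = 1517
r = 60648 − (40−1)×1517 = 60648 − 59163 = 1485

1485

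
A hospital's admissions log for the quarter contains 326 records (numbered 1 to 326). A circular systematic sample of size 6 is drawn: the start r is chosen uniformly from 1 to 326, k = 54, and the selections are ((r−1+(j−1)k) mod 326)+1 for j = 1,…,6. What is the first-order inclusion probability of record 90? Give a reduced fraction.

For each position j, as r ranges over 1…326 the j-th selection hits every record exactly once, so record 90 is selected for exactly 6 of the 326 starts.
Inclusion probability = 6/326 = 3/163.

3/163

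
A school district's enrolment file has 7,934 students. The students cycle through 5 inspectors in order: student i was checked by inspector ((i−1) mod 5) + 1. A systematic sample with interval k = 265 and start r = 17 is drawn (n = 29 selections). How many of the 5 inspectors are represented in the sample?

1

Consecutive selections differ by k = 265, so their inspector numbers differ by 265 mod 5 = 0.
gcd(265, 5) = 5, so the sample visits 5/5 = 1 distinct residues mod 5.
Start 17 is inspector 2; the inspectors hit are 2.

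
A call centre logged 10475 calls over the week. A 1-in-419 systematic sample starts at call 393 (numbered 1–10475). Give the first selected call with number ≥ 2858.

2907

k = 419
Steps past start: ⌈(2858 − 393)/419⌉ = ⌈2465/419⌉ = 6
Selected call: 393 + 6×419 = 2907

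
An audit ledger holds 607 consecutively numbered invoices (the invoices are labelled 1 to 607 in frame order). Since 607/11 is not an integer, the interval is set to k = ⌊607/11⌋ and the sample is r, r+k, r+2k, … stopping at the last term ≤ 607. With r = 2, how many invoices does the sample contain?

12

k = ⌊607/11⌋ = 55
Achieved size = ⌊(607 − 2)/55⌋ + 1 = ⌊605/55⌋ + 1 = 11 + 1 = 12
(last selection: 2 + 11×55 = 607 ≤ 607; next would be 662 > 607)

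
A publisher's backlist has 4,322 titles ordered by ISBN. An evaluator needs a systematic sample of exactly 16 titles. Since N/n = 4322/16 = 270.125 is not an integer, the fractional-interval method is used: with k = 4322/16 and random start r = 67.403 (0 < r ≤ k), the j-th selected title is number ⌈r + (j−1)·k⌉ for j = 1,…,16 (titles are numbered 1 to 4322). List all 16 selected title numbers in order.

j=1: r + 0k = 67.403 → ⌈·⌉ = 68
j=2: r + 1k = 337.528 → ⌈·⌉ = 338
j=3: r + 2k = 607.653 → ⌈·⌉ = 608
j=4: r + 3k = 877.778 → ⌈·⌉ = 878
j=5: r + 4k = 1147.903 → ⌈·⌉ = 1148
j=6: r + 5k = 1418.028 → ⌈·⌉ = 1419
j=7: r + 6k = 1688.153 → ⌈·⌉ = 1689
j=8: r + 7k = 1958.278 → ⌈·⌉ = 1959
j=9: r + 8k = 2228.403 → ⌈·⌉ = 2229
j=10: r + 9k = 2498.528 → ⌈·⌉ = 2499
j=11: r + 10k = 2768.653 → ⌈·⌉ = 2769
j=12: r + 11k = 3038.778 → ⌈·⌉ = 3039
j=13: r + 12k = 3308.903 → ⌈·⌉ = 3309
j=14: r + 13k = 3579.028 → ⌈·⌉ = 3580
j=15: r + 14k = 3849.153 → ⌈·⌉ = 3850
j=16: r + 15k = 4119.278 → ⌈·⌉ = 4120

68, 338, 608, 878, 1148, 1419, 1689, 1959, 2229, 2499, 2769, 3039, 3309, 3580, 3850, 4120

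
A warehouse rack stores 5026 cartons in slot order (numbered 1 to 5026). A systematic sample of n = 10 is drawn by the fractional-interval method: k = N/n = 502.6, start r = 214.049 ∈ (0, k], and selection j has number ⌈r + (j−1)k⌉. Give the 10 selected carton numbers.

215, 717, 1220, 1722, 2225, 2728, 3230, 3733, 4235, 4738

j=1: r + 0k = 214.049 → ⌈·⌉ = 215
j=2: r + 1k = 716.649 → ⌈·⌉ = 717
j=3: r + 2k = 1219.249 → ⌈·⌉ = 1220
j=4: r + 3k = 1721.849 → ⌈·⌉ = 1722
j=5: r + 4k = 2224.449 → ⌈·⌉ = 2225
j=6: r + 5k = 2727.049 → ⌈·⌉ = 2728
j=7: r + 6k = 3229.649 → ⌈·⌉ = 3230
j=8: r + 7k = 3732.249 → ⌈·⌉ = 3733
j=9: r + 8k = 4234.849 → ⌈·⌉ = 4235
j=10: r + 9k = 4737.449 → ⌈·⌉ = 4738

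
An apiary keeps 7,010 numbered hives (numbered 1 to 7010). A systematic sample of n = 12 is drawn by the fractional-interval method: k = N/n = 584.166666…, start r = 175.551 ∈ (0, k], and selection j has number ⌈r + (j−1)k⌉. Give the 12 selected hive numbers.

j=1: r + 0k = 175.551 → ⌈·⌉ = 176
j=2: r + 1k = 759.717666… → ⌈·⌉ = 760
j=3: r + 2k = 1343.884333… → ⌈·⌉ = 1344
j=4: r + 3k = 1928.051 → ⌈·⌉ = 1929
j=5: r + 4k = 2512.217666… → ⌈·⌉ = 2513
j=6: r + 5k = 3096.384333… → ⌈·⌉ = 3097
j=7: r + 6k = 3680.551 → ⌈·⌉ = 3681
j=8: r + 7k = 4264.717666… → ⌈·⌉ = 4265
j=9: r + 8k = 4848.884333… → ⌈·⌉ = 4849
j=10: r + 9k = 5433.051 → ⌈·⌉ = 5434
j=11: r + 10k = 6017.217666… → ⌈·⌉ = 6018
j=12: r + 11k = 6601.384333… → ⌈·⌉ = 6602

176, 760, 1344, 1929, 2513, 3097, 3681, 4265, 4849, 5434, 6018, 6602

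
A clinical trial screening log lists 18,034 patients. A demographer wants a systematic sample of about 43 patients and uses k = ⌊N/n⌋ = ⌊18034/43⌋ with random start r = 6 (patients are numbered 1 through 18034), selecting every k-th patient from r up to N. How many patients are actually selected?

44

k = ⌊18034/43⌋ = 419
Achieved size = ⌊(18034 − 6)/419⌋ + 1 = ⌊18028/419⌋ + 1 = 43 + 1 = 44
(last selection: 6 + 43×419 = 18023 ≤ 18034; next would be 18442 > 18034)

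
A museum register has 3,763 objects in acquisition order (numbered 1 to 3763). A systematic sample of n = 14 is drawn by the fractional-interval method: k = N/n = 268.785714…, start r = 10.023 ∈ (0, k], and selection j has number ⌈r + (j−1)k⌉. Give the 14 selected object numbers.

j=1: r + 0k = 10.023 → ⌈·⌉ = 11
j=2: r + 1k = 278.808714… → ⌈·⌉ = 279
j=3: r + 2k = 547.594428… → ⌈·⌉ = 548
j=4: r + 3k = 816.380142… → ⌈·⌉ = 817
j=5: r + 4k = 1085.165857… → ⌈·⌉ = 1086
j=6: r + 5k = 1353.951571… → ⌈·⌉ = 1354
j=7: r + 6k = 1622.737285… → ⌈·⌉ = 1623
j=8: r + 7k = 1891.523 → ⌈·⌉ = 1892
j=9: r + 8k = 2160.308714… → ⌈·⌉ = 2161
j=10: r + 9k = 2429.094428… → ⌈·⌉ = 2430
j=11: r + 10k = 2697.880142… → ⌈·⌉ = 2698
j=12: r + 11k = 2966.665857… → ⌈·⌉ = 2967
j=13: r + 12k = 3235.451571… → ⌈·⌉ = 3236
j=14: r + 13k = 3504.237285… → ⌈·⌉ = 3505

11, 279, 548, 817, 1086, 1354, 1623, 1892, 2161, 2430, 2698, 2967, 3236, 3505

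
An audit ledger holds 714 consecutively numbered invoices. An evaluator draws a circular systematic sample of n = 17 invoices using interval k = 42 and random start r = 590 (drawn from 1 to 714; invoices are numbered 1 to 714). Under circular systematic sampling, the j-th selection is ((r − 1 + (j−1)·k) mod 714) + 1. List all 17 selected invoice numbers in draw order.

590, 632, 674, 2, 44, 86, 128, 170, 212, 254, 296, 338, 380, 422, 464, 506, 548

Selection 1: 590
Selection 2: 590 + 42 = 632
Selection 3: 632 + 42 = 674
Selection 4: 674 + 42 = 716 → 716 − 714 = 2
Selection 5: 2 + 42 = 44
Selection 6: 44 + 42 = 86
Selection 7: 86 + 42 = 128
Selection 8: 128 + 42 = 170
Selection 9: 170 + 42 = 212
Selection 10: 212 + 42 = 254
Selection 11: 254 + 42 = 296
Selection 12: 296 + 42 = 338
Selection 13: 338 + 42 = 380
Selection 14: 380 + 42 = 422
Selection 15: 422 + 42 = 464
Selection 16: 464 + 42 = 506
Selection 17: 506 + 42 = 548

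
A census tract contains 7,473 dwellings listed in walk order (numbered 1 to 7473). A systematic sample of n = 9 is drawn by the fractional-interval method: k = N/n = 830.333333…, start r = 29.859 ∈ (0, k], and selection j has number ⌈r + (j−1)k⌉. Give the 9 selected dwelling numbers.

30, 861, 1691, 2521, 3352, 4182, 5012, 5843, 6673

j=1: r + 0k = 29.859 → ⌈·⌉ = 30
j=2: r + 1k = 860.192333… → ⌈·⌉ = 861
j=3: r + 2k = 1690.525666… → ⌈·⌉ = 1691
j=4: r + 3k = 2520.859 → ⌈·⌉ = 2521
j=5: r + 4k = 3351.192333… → ⌈·⌉ = 3352
j=6: r + 5k = 4181.525666… → ⌈·⌉ = 4182
j=7: r + 6k = 5011.859 → ⌈·⌉ = 5012
j=8: r + 7k = 5842.192333… → ⌈·⌉ = 5843
j=9: r + 8k = 6672.525666… → ⌈·⌉ = 6673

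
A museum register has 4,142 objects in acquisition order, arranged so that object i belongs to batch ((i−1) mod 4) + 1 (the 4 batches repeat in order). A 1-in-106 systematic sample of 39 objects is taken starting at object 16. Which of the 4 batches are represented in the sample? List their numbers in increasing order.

2, 4

Consecutive selections differ by k = 106, so their batch numbers differ by 106 mod 4 = 2.
gcd(106, 4) = 2, so the sample visits 4/2 = 2 distinct residues mod 4.
Start 16 is batch 4; the batches hit are 2, 4.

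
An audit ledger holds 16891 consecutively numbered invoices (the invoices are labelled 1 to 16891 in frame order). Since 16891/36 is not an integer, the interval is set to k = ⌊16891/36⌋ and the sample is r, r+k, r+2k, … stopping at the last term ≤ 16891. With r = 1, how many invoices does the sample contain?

k = ⌊16891/36⌋ = 469
Achieved size = ⌊(16891 − 1)/469⌋ + 1 = ⌊16890/469⌋ + 1 = 36 + 1 = 37
(last selection: 1 + 36×469 = 16885 ≤ 16891; next would be 17354 > 16891)

37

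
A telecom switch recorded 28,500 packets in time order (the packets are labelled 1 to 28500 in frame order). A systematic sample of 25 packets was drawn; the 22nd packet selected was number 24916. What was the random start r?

976

k = 28500/25 = 1140
r = 24916 − (22−1)×1140 = 24916 − 23940 = 976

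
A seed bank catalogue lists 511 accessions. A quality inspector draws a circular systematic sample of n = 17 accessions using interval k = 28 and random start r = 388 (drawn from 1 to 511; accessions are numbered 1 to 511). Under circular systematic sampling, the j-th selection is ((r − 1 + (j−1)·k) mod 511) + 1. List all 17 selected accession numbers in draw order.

Selection 1: 388
Selection 2: 388 + 28 = 416
Selection 3: 416 + 28 = 444
Selection 4: 444 + 28 = 472
Selection 5: 472 + 28 = 500
Selection 6: 500 + 28 = 528 → 528 − 511 = 17
Selection 7: 17 + 28 = 45
Selection 8: 45 + 28 = 73
Selection 9: 73 + 28 = 101
Selection 10: 101 + 28 = 129
Selection 11: 129 + 28 = 157
Selection 12: 157 + 28 = 185
Selection 13: 185 + 28 = 213
Selection 14: 213 + 28 = 241
Selection 15: 241 + 28 = 269
Selection 16: 269 + 28 = 297
Selection 17: 297 + 28 = 325

388, 416, 444, 472, 500, 17, 45, 73, 101, 129, 157, 185, 213, 241, 269, 297, 325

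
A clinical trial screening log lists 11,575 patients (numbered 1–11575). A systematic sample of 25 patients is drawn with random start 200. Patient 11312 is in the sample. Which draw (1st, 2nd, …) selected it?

25

k = 11575/25 = 463
position = (11312 − 200)/463 + 1 = 11112/463 + 1 = 24 + 1 = 25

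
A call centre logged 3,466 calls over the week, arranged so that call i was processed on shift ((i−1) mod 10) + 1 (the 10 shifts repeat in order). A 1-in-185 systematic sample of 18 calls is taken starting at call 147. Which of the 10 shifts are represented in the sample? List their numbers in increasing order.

2, 7

Consecutive selections differ by k = 185, so their shift numbers differ by 185 mod 10 = 5.
gcd(185, 10) = 5, so the sample visits 10/5 = 2 distinct residues mod 10.
Start 147 is shift 7; the shifts hit are 2, 7.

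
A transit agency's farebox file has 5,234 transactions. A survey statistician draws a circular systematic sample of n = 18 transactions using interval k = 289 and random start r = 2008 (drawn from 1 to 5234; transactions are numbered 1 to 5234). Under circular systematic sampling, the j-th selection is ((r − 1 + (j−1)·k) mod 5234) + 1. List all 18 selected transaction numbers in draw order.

Selection 1: 2008
Selection 2: 2008 + 289 = 2297
Selection 3: 2297 + 289 = 2586
Selection 4: 2586 + 289 = 2875
Selection 5: 2875 + 289 = 3164
Selection 6: 3164 + 289 = 3453
Selection 7: 3453 + 289 = 3742
Selection 8: 3742 + 289 = 4031
Selection 9: 4031 + 289 = 4320
Selection 10: 4320 + 289 = 4609
Selection 11: 4609 + 289 = 4898
Selection 12: 4898 + 289 = 5187
Selection 13: 5187 + 289 = 5476 → 5476 − 5234 = 242
Selection 14: 242 + 289 = 531
Selection 15: 531 + 289 = 820
Selection 16: 820 + 289 = 1109
Selection 17: 1109 + 289 = 1398
Selection 18: 1398 + 289 = 1687

2008, 2297, 2586, 2875, 3164, 3453, 3742, 4031, 4320, 4609, 4898, 5187, 242, 531, 820, 1109, 1398, 1687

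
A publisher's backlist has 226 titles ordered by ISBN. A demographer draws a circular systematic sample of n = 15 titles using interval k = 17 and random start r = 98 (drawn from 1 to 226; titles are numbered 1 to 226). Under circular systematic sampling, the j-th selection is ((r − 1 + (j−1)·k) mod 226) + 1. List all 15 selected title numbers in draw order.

Selection 1: 98
Selection 2: 98 + 17 = 115
Selection 3: 115 + 17 = 132
Selection 4: 132 + 17 = 149
Selection 5: 149 + 17 = 166
Selection 6: 166 + 17 = 183
Selection 7: 183 + 17 = 200
Selection 8: 200 + 17 = 217
Selection 9: 217 + 17 = 234 → 234 − 226 = 8
Selection 10: 8 + 17 = 25
Selection 11: 25 + 17 = 42
Selection 12: 42 + 17 = 59
Selection 13: 59 + 17 = 76
Selection 14: 76 + 17 = 93
Selection 15: 93 + 17 = 110

98, 115, 132, 149, 166, 183, 200, 217, 8, 25, 42, 59, 76, 93, 110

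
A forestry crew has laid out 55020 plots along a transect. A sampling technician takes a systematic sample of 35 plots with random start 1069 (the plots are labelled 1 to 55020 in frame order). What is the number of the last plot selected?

k = 55020/35 = 1572
35th selection = r + (35−1)·k = 1069 + 34×1572 = 1069 + 53448 = 54517

54517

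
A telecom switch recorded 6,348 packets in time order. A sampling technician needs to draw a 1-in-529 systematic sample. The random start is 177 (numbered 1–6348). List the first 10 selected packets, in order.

177, 706, 1235, 1764, 2293, 2822, 3351, 3880, 4409, 4938

packet 1: 177
packet 2: 177 + 529 = 706
packet 3: 706 + 529 = 1235
packet 4: 1235 + 529 = 1764
packet 5: 1764 + 529 = 2293
packet 6: 2293 + 529 = 2822
packet 7: 2822 + 529 = 3351
packet 8: 3351 + 529 = 3880
packet 9: 3880 + 529 = 4409
packet 10: 4409 + 529 = 4938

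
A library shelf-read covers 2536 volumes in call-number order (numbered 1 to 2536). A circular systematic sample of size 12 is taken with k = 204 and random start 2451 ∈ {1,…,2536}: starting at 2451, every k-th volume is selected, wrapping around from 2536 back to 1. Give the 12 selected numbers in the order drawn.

2451, 119, 323, 527, 731, 935, 1139, 1343, 1547, 1751, 1955, 2159

Selection 1: 2451
Selection 2: 2451 + 204 = 2655 → 2655 − 2536 = 119
Selection 3: 119 + 204 = 323
Selection 4: 323 + 204 = 527
Selection 5: 527 + 204 = 731
Selection 6: 731 + 204 = 935
Selection 7: 935 + 204 = 1139
Selection 8: 1139 + 204 = 1343
Selection 9: 1343 + 204 = 1547
Selection 10: 1547 + 204 = 1751
Selection 11: 1751 + 204 = 1955
Selection 12: 1955 + 204 = 2159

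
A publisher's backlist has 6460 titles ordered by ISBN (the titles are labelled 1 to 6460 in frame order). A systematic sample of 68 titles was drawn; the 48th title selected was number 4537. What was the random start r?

72

k = 6460/68 = 95
r = 4537 − (48−1)×95 = 4537 − 4465 = 72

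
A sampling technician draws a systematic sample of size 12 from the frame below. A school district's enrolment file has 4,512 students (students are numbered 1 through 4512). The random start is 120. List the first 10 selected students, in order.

120, 496, 872, 1248, 1624, 2000, 2376, 2752, 3128, 3504

k = N/n = 4512/12 = 376
student 1: 120
student 2: 120 + 376 = 496
student 3: 496 + 376 = 872
student 4: 872 + 376 = 1248
student 5: 1248 + 376 = 1624
student 6: 1624 + 376 = 2000
student 7: 2000 + 376 = 2376
student 8: 2376 + 376 = 2752
student 9: 2752 + 376 = 3128
student 10: 3128 + 376 = 3504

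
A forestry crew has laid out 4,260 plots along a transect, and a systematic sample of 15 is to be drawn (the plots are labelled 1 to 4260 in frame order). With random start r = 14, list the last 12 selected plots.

k = N/n = 4260/15 = 284
4th selection = 14 + 3×284 = 866
5th: 866 + 284 = 1150
6th: 1150 + 284 = 1434
7th: 1434 + 284 = 1718
8th: 1718 + 284 = 2002
9th: 2002 + 284 = 2286
10th: 2286 + 284 = 2570
11th: 2570 + 284 = 2854
12th: 2854 + 284 = 3138
13th: 3138 + 284 = 3422
14th: 3422 + 284 = 3706
15th: 3706 + 284 = 3990

866, 1150, 1434, 1718, 2002, 2286, 2570, 2854, 3138, 3422, 3706, 3990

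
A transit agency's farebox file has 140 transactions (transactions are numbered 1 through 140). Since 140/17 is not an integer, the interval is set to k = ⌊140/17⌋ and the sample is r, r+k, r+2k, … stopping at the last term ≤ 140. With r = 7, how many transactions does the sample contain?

k = ⌊140/17⌋ = 8
Achieved size = ⌊(140 − 7)/8⌋ + 1 = ⌊133/8⌋ + 1 = 16 + 1 = 17
(last selection: 7 + 16×8 = 135 ≤ 140; next would be 143 > 140)

17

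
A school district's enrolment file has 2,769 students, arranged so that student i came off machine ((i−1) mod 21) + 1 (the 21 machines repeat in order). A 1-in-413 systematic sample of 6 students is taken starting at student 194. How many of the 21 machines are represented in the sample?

3

Consecutive selections differ by k = 413, so their machine numbers differ by 413 mod 21 = 14.
gcd(413, 21) = 7, so the sample visits 21/7 = 3 distinct residues mod 21.
Start 194 is machine 5; the machines hit are 5, 12, 19.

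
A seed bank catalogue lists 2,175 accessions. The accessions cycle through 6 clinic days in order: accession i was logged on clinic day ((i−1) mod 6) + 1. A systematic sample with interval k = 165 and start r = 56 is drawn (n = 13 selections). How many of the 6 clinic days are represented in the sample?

2

Consecutive selections differ by k = 165, so their clinic day numbers differ by 165 mod 6 = 3.
gcd(165, 6) = 3, so the sample visits 6/3 = 2 distinct residues mod 6.
Start 56 is clinic day 2; the clinic days hit are 2, 5.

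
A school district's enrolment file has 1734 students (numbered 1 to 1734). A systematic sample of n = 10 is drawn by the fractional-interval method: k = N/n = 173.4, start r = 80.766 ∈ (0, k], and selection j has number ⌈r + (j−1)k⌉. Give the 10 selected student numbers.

81, 255, 428, 601, 775, 948, 1122, 1295, 1468, 1642

j=1: r + 0k = 80.766 → ⌈·⌉ = 81
j=2: r + 1k = 254.166 → ⌈·⌉ = 255
j=3: r + 2k = 427.566 → ⌈·⌉ = 428
j=4: r + 3k = 600.966 → ⌈·⌉ = 601
j=5: r + 4k = 774.366 → ⌈·⌉ = 775
j=6: r + 5k = 947.766 → ⌈·⌉ = 948
j=7: r + 6k = 1121.166 → ⌈·⌉ = 1122
j=8: r + 7k = 1294.566 → ⌈·⌉ = 1295
j=9: r + 8k = 1467.966 → ⌈·⌉ = 1468
j=10: r + 9k = 1641.366 → ⌈·⌉ = 1642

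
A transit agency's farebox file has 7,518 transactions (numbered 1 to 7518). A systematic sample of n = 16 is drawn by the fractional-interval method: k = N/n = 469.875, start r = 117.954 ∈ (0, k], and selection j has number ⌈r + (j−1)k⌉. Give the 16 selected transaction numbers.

j=1: r + 0k = 117.954 → ⌈·⌉ = 118
j=2: r + 1k = 587.829 → ⌈·⌉ = 588
j=3: r + 2k = 1057.704 → ⌈·⌉ = 1058
j=4: r + 3k = 1527.579 → ⌈·⌉ = 1528
j=5: r + 4k = 1997.454 → ⌈·⌉ = 1998
j=6: r + 5k = 2467.329 → ⌈·⌉ = 2468
j=7: r + 6k = 2937.204 → ⌈·⌉ = 2938
j=8: r + 7k = 3407.079 → ⌈·⌉ = 3408
j=9: r + 8k = 3876.954 → ⌈·⌉ = 3877
j=10: r + 9k = 4346.829 → ⌈·⌉ = 4347
j=11: r + 10k = 4816.704 → ⌈·⌉ = 4817
j=12: r + 11k = 5286.579 → ⌈·⌉ = 5287
j=13: r + 12k = 5756.454 → ⌈·⌉ = 5757
j=14: r + 13k = 6226.329 → ⌈·⌉ = 6227
j=15: r + 14k = 6696.204 → ⌈·⌉ = 6697
j=16: r + 15k = 7166.079 → ⌈·⌉ = 7167

118, 588, 1058, 1528, 1998, 2468, 2938, 3408, 3877, 4347, 4817, 5287, 5757, 6227, 6697, 7167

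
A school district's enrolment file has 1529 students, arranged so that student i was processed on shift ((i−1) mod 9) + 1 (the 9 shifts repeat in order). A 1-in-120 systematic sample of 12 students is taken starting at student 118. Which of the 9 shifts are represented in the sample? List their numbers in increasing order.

Consecutive selections differ by k = 120, so their shift numbers differ by 120 mod 9 = 3.
gcd(120, 9) = 3, so the sample visits 9/3 = 3 distinct residues mod 9.
Start 118 is shift 1; the shifts hit are 1, 4, 7.

1, 4, 7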